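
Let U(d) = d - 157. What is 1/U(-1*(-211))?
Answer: 1/54 ≈ 0.018519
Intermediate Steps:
U(d) = -157 + d
1/U(-1*(-211)) = 1/(-157 - 1*(-211)) = 1/(-157 + 211) = 1/54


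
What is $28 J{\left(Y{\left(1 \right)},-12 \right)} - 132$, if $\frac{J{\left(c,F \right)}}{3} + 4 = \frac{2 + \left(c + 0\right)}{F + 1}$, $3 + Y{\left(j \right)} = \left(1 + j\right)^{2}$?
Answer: $- \frac{5400}{11} \approx -490.91$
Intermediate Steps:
$Y{\left(j \right)} = -3 + \left(1 + j\right)^{2}$
$J{\left(c,F \right)} = -12 + \frac{3 \left(2 + c\right)}{1 + F}$ ($J{\left(c,F \right)} = -12 + 3 \frac{2 + \left(c + 0\right)}{F + 1} = -12 + 3 \frac{2 + c}{1 + F} = -12 + \frac{3 \left(2 + c\right)}{1 + F}$)
$28 J{\left(Y{\left(1 \right)},-12 \right)} - 132 = 28 \frac{3 \left(-2 - \left(3 - \left(1 + 1\right)^{2}\right) - -48\right)}{1 - 12} - 132 = 28 \frac{3 \left(-2 - \left(3 - 2^{2}\right) + 48\right)}{-11} - 132 = 28 \cdot 3 \left(- \frac{1}{11}\right) \left(-2 + \left(-3 + 4\right) + 48\right) - 132 = 28 \cdot 3 \left(- \frac{1}{11}\right) \left(-2 + 1 + 48\right) - 132 = 28 \cdot 3 \left(- \frac{1}{11}\right) 47 - 132 = 28 \left(- \frac{141}{11}\right) - 132 = - \frac{3948}{11} - 132 = - \frac{5400}{11}$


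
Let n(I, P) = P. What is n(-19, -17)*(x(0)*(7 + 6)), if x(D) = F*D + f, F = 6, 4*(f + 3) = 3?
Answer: 1989/4 ≈ 497.25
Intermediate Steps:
f = -9/4 (f = -3 + (1/4)*3 = -3 + 3/4 = -9/4 ≈ -2.2500)
x(D) = -9/4 + 6*D (x(D) = 6*D - 9/4 = -9/4 + 6*D)
n(-19, -17)*(x(0)*(7 + 6)) = -17*(-9/4 + 6*0)*(7 + 6) = -17*(-9/4 + 0)*13 = -(-153)*13/4 = -17*(-117/4) = 1989/4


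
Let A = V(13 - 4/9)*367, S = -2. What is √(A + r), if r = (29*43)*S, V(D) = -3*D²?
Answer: I*√14260683/9 ≈ 419.59*I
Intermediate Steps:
r = -2494 (r = (29*43)*(-2) = 1247*(-2) = -2494)
A = -4686223/27 (A = -3*(13 - 4/9)²*367 = -3*(113/9)²*367 = -3*12769/81*367 = -12769/27*367 = -4686223/27 ≈ -1.7356e+5)
√(A + r) = √(-4686223/27 - 2494) = √(-4753561/27) = I*√14260683/9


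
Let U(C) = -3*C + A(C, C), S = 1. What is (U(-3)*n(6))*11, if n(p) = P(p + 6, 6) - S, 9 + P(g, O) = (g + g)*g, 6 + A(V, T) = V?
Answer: 0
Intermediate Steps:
A(V, T) = -6 + V
U(C) = -6 - 2*C (U(C) = -3*C + (-6 + C) = -6 - 2*C)
P(g, O) = -9 + 2*g² (P(g, O) = -9 + (g + g)*g = -9 + (2*g)*g = -9 + 2*g²)
n(p) = -10 + 2*(6 + p)² (n(p) = (-9 + 2*(p + 6)²) - 1*1 = (-9 + 2*(6 + p)²) - 1 = -10 + 2*(6 + p)²)
(U(-3)*n(6))*11 = ((-6 - 2*(-3))*(-10 + 2*(6 + 6)²))*11 = ((-6 + 6)*(-10 + 2*12²))*11 = (0*(-10 + 2*144))*11 = (0*(-10 + 288))*11 = (0*278)*11 = 0*11 = 0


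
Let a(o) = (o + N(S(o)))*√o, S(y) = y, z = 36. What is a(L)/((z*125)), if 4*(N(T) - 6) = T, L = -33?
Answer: -47*I*√33/6000 ≈ -0.044999*I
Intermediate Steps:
N(T) = 6 + T/4
a(o) = √o*(6 + 5*o/4) (a(o) = (o + (6 + o/4))*√o = (6 + 5*o/4)*√o = √o*(6 + 5*o/4))
a(L)/((z*125)) = (√(-33)*(24 + 5*(-33))/4)/((36*125)) = ((I*√33)*(24 - 165)/4)/4500 = ((¼)*(I*√33)*(-141))*(1/4500) = -141*I*√33/4*(1/4500) = -47*I*√33/6000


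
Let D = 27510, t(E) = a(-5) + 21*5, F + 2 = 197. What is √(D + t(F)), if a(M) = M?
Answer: √27610 ≈ 166.16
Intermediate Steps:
F = 195 (F = -2 + 197 = 195)
t(E) = 100 (t(E) = -5 + 21*5 = -5 + 105 = 100)
√(D + t(F)) = √(27510 + 100) = √27610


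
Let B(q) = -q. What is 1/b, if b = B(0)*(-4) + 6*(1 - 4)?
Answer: -1/18 ≈ -0.055556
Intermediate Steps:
b = -18 (b = -1*0*(-4) + 6*(1 - 4) = 0*(-4) + 6*(-3) = 0 - 18 = -18)
1/b = 1/(-18) = -1/18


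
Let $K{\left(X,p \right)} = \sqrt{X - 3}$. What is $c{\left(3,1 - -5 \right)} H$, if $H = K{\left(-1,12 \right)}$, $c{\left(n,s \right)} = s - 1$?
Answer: $10 i \approx 10.0 i$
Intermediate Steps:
$c{\left(n,s \right)} = -1 + s$ ($c{\left(n,s \right)} = s - 1 = -1 + s$)
$K{\left(X,p \right)} = \sqrt{-3 + X}$
$H = 2 i$ ($H = \sqrt{-3 - 1} = \sqrt{-4} = 2 i \approx 2.0 i$)
$c{\left(3,1 - -5 \right)} H = \left(-1 + \left(1 - -5\right)\right) 2 i = \left(-1 + \left(1 + 5\right)\right) 2 i = \left(-1 + 6\right) 2 i = 5 \cdot 2 i = 10 i$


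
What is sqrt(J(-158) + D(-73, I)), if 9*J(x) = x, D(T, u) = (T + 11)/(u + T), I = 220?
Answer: 2*I*sqrt(1982)/21 ≈ 4.24*I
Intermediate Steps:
D(T, u) = (11 + T)/(T + u)
J(x) = x/9
sqrt(J(-158) + D(-73, I)) = sqrt((1/9)*(-158) + (11 - 73)/(-73 + 220)) = sqrt(-158/9 - 62/147) = sqrt(-7928/441) = 2*I*sqrt(1982)/21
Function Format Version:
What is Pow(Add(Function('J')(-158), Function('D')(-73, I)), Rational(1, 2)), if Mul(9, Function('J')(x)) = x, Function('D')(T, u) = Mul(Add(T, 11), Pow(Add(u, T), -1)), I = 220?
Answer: Mul(Rational(2, 21), I, Pow(1982, Rational(1, 2))) ≈ Mul(4.2400, I)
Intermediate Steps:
Function('D')(T, u) = Mul(Pow(Add(T, u), -1), Add(11, T)) (Function('D')(T, u) = Mul(Add(11, T), Pow(Add(T, u), -1)) = Mul(Pow(Add(T, u), -1), Add(11, T)))
Function('J')(x) = Mul(Rational(1, 9), x)
Pow(Add(Function('J')(-158), Function('D')(-73, I)), Rational(1, 2)) = Pow(Add(Mul(Rational(1, 9), -158), Mul(Pow(Add(-73, 220), -1), Add(11, -73))), Rational(1, 2)) = Pow(Add(Rational(-158, 9), Mul(Pow(147, -1), -62)), Rational(1, 2)) = Pow(Add(Rational(-158, 9), Mul(Rational(1, 147), -62)), Rational(1, 2)) = Pow(Add(Rational(-158, 9), Rational(-62, 147)), Rational(1, 2)) = Pow(Rational(-7928, 441), Rational(1, 2)) = Mul(Rational(2, 21), I, Pow(1982, Rational(1, 2)))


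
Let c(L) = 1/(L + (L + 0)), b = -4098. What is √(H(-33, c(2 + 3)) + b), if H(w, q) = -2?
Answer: 10*I*√41 ≈ 64.031*I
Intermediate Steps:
c(L) = 1/(2*L) (c(L) = 1/(L + L) = 1/(2*L))
√(H(-33, c(2 + 3)) + b) = √(-2 - 4098) = √(-4100) = 10*I*√41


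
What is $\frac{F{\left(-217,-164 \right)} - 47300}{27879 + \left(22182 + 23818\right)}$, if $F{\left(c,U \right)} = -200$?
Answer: $- \frac{47500}{73879} \approx -0.64294$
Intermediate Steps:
$\frac{F{\left(-217,-164 \right)} - 47300}{27879 + \left(22182 + 23818\right)} = \frac{-200 - 47300}{27879 + \left(22182 + 23818\right)} = - \frac{47500}{27879 + 46000} = - \frac{47500}{73879}$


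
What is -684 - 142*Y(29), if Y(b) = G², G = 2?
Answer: -1252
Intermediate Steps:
Y(b) = 4 (Y(b) = 2² = 4)
-684 - 142*Y(29) = -684 - 142*4 = -684 - 568 = -1252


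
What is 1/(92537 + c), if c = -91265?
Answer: 1/1272 ≈ 0.00078616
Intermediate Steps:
1/(92537 + c) = 1/(92537 - 91265) = 1/1272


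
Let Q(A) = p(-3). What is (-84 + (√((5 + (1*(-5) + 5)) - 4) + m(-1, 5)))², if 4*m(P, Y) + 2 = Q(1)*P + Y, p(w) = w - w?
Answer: 108241/16 ≈ 6765.1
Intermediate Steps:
p(w) = 0
Q(A) = 0
m(P, Y) = -½ + Y/4 (m(P, Y) = -½ + (0*P + Y)/4 = -½ + (0 + Y)/4 = -½ + Y/4)
(-84 + (√((5 + (1*(-5) + 5)) - 4) + m(-1, 5)))² = (-84 + (√((5 + (1*(-5) + 5)) - 4) + (-½ + (¼)*5)))² = (-84 + (√((5 + (-5 + 5)) - 4) + (-½ + 5/4)))² = (-84 + (√((5 + 0) - 4) + ¾))² = (-84 + (√(5 - 4) + ¾))² = (-84 + (√1 + ¾))² = (-84 + (1 + ¾))² = (-84 + 7/4)² = (-329/4)² = 108241/16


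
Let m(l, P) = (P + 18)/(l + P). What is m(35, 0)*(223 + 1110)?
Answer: 23994/35 ≈ 685.54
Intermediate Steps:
m(l, P) = (18 + P)/(P + l)
m(35, 0)*(223 + 1110) = ((18 + 0)/(0 + 35))*(223 + 1110) = (18/35)*1333 = 23994/35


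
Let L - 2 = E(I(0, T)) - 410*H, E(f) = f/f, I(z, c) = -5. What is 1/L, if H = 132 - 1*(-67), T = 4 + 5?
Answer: -1/81587 ≈ -1.2257e-5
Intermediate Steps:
T = 9
E(f) = 1
H = 199 (H = 132 + 67 = 199)
L = -81587 (L = 2 + (1 - 410*199) = 2 + (1 - 81590) = 2 - 81589 = -81587)
1/L = 1/(-81587) = -1/81587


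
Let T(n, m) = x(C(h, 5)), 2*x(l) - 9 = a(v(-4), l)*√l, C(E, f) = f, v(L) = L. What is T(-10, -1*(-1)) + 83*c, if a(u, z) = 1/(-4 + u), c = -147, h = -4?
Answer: -24393/2 - √5/16 ≈ -12197.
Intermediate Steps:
x(l) = 9/2 - √l/16 (x(l) = 9/2 + (√l/(-4 - 4))/2 = 9/2 + (√l/(-8))/2 = 9/2 + (-√l/8)/2 = 9/2 - √l/16)
T(n, m) = 9/2 - √5/16
T(-10, -1*(-1)) + 83*c = (9/2 - √5/16) + 83*(-147) = (9/2 - √5/16) - 12201 = -24393/2 - √5/16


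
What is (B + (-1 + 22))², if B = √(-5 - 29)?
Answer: (21 + I*√34)² ≈ 407.0 + 244.9*I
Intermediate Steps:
B = I*√34 (B = √(-34) = I*√34 ≈ 5.8309*I)
(B + (-1 + 22))² = (I*√34 + (-1 + 22))² = (I*√34 + 21)² = (21 + I*√34)²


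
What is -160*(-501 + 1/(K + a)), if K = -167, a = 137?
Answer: 240496/3 ≈ 80165.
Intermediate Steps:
-160*(-501 + 1/(K + a)) = -160*(-501 + 1/(-167 + 137)) = -160*(-501 + 1/(-30)) = -160*(-501 - 1/30) = -160*(-15031/30) = 240496/3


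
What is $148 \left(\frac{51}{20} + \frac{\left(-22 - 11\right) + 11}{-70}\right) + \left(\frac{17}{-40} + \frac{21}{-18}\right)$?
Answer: $\frac{354751}{840} \approx 422.32$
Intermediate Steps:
$148 \left(\frac{51}{20} + \frac{\left(-22 - 11\right) + 11}{-70}\right) + \left(\frac{17}{-40} + \frac{21}{-18}\right) = 148 \left(51 \cdot \frac{1}{20} + \left(-33 + 11\right) \left(- \frac{1}{70}\right)\right) + \left(17 \left(- \frac{1}{40}\right) + 21 \left(- \frac{1}{18}\right)\right) = 148 \left(\frac{51}{20} - - \frac{11}{35}\right) - \frac{191}{120} = 148 \left(\frac{51}{20} + \frac{11}{35}\right) - \frac{191}{120} = 148 \cdot \frac{401}{140} - \frac{191}{120} = \frac{14837}{35} - \frac{191}{120} = \frac{354751}{840}$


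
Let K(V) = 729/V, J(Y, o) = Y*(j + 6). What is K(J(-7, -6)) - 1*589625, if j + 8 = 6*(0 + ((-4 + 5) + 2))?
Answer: -66038729/112 ≈ -5.8963e+5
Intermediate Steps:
j = 10 (j = -8 + 6*(0 + ((-4 + 5) + 2)) = -8 + 6*(0 + (1 + 2)) = -8 + 6*(0 + 3) = -8 + 6*3 = -8 + 18 = 10)
J(Y, o) = 16*Y (J(Y, o) = Y*(10 + 6) = Y*16 = 16*Y)
K(J(-7, -6)) - 1*589625 = 729/((16*(-7))) - 1*589625 = 729/(-112) - 589625 = 729*(-1/112) - 589625 = -729/112 - 589625 = -66038729/112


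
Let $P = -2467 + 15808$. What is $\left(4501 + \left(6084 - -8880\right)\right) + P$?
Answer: $32806$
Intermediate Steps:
$P = 13341$
$\left(4501 + \left(6084 - -8880\right)\right) + P = \left(4501 + \left(6084 - -8880\right)\right) + 13341 = \left(4501 + \left(6084 + 8880\right)\right) + 13341 = \left(4501 + 14964\right) + 13341 = 19465 + 13341 = 32806$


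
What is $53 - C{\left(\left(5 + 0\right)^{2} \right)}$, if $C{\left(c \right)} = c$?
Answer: $28$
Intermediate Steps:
$53 - C{\left(\left(5 + 0\right)^{2} \right)} = 53 - \left(5 + 0\right)^{2} = 53 - 5^{2} = 53 - 25 = 28$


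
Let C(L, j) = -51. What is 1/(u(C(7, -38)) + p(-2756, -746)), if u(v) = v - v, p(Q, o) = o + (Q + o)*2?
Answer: -1/7750 ≈ -0.00012903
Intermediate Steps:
p(Q, o) = 2*Q + 3*o (p(Q, o) = o + (2*Q + 2*o) = 2*Q + 3*o)
u(v) = 0
1/(u(C(7, -38)) + p(-2756, -746)) = 1/(0 + (2*(-2756) + 3*(-746))) = 1/(0 + (-5512 - 2238)) = 1/(0 - 7750) = 1/(-7750) = -1/7750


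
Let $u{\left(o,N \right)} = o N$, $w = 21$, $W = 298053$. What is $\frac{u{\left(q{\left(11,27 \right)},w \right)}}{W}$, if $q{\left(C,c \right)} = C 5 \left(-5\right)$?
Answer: $- \frac{275}{14193} \approx -0.019376$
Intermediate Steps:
$q{\left(C,c \right)} = - 25 C$ ($q{\left(C,c \right)} = 5 C \left(-5\right) = - 25 C$)
$u{\left(o,N \right)} = N o$
$\frac{u{\left(q{\left(11,27 \right)},w \right)}}{W} = \frac{21 \left(\left(-25\right) 11\right)}{298053} = 21 \left(-275\right) \frac{1}{298053} = \left(-5775\right) \frac{1}{298053} = - \frac{275}{14193}$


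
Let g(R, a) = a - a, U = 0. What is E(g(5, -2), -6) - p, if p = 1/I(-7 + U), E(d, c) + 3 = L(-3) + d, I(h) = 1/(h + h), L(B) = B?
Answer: 8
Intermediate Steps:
I(h) = 1/(2*h)
g(R, a) = 0
E(d, c) = -6 + d (E(d, c) = -3 + (-3 + d) = -6 + d)
p = -14 (p = 1/(1/(2*(-7 + 0))) = 1/((1/2)/(-7)) = 1/((1/2)*(-1/7)) = 1/(-1/14) = -14)
E(g(5, -2), -6) - p = (-6 + 0) - 1*(-14) = -6 + 14 = 8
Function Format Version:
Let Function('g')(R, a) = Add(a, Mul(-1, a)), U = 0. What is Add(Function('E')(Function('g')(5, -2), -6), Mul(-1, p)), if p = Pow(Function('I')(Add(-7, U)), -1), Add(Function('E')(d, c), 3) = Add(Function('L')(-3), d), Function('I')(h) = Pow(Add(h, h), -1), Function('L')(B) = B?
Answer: 8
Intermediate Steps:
Function('I')(h) = Mul(Rational(1, 2), Pow(h, -1)) (Function('I')(h) = Pow(Mul(2, h), -1) = Mul(Rational(1, 2), Pow(h, -1)))
Function('g')(R, a) = 0
Function('E')(d, c) = Add(-6, d) (Function('E')(d, c) = Add(-3, Add(-3, d)) = Add(-6, d))
p = -14 (p = Pow(Mul(Rational(1, 2), Pow(Add(-7, 0), -1)), -1) = Pow(Mul(Rational(1, 2), Pow(-7, -1)), -1) = Pow(Mul(Rational(1, 2), Rational(-1, 7)), -1) = Pow(Rational(-1, 14), -1) = -14)
Add(Function('E')(Function('g')(5, -2), -6), Mul(-1, p)) = Add(Add(-6, 0), Mul(-1, -14)) = Add(-6, 14) = 8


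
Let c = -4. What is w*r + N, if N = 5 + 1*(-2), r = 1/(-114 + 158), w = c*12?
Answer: 21/11 ≈ 1.9091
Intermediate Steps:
w = -48 (w = -4*12 = -48)
r = 1/44 ≈ 0.022727
N = 3 (N = 5 - 2 = 3)
w*r + N = -48*1/44 + 3 = -12/11 + 3 = 21/11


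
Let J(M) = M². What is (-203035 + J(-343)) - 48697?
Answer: -134083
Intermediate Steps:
(-203035 + J(-343)) - 48697 = (-203035 + (-343)²) - 48697 = (-203035 + 117649) - 48697 = -85386 - 48697 = -134083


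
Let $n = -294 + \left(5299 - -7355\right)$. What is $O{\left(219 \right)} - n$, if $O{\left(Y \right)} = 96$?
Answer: $-12264$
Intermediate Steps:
$n = 12360$ ($n = -294 + \left(5299 + 7355\right) = -294 + 12654 = 12360$)
$O{\left(219 \right)} - n = 96 - 12360 = -12264$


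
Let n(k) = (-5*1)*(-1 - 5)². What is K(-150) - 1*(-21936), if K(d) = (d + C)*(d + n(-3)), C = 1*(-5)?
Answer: 73086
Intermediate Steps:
C = -5
n(k) = -180 (n(k) = -5*(-6)² = -5*36 = -180)
K(d) = (-180 + d)*(-5 + d) (K(d) = (d - 5)*(d - 180) = (-5 + d)*(-180 + d) = (-180 + d)*(-5 + d))
K(-150) - 1*(-21936) = (900 + (-150)² - 185*(-150)) - 1*(-21936) = (900 + 22500 + 27750) + 21936 = 51150 + 21936 = 73086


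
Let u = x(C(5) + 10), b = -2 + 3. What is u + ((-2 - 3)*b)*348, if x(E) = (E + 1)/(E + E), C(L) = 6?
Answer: -55663/32 ≈ -1739.5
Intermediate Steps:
b = 1
x(E) = (1 + E)/(2*E) (x(E) = (1 + E)/((2*E)) = (1 + E)*(1/(2*E)) = (1 + E)/(2*E))
u = 17/32 (u = (1 + (6 + 10))/(2*(6 + 10)) = (½)*(1 + 16)/16 = (½)*(1/16)*17 = 17/32 ≈ 0.53125)
u + ((-2 - 3)*b)*348 = 17/32 + ((-2 - 3)*1)*348 = 17/32 - 5*1*348 = 17/32 - 5*348 = 17/32 - 1740 = -55663/32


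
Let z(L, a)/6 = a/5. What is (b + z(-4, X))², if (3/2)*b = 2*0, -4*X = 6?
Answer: 81/25 ≈ 3.2400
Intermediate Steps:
X = -3/2 (X = -¼*6 = -3/2 ≈ -1.5000)
b = 0 (b = 2*(2*0)/3 = (⅔)*0 = 0)
z(L, a) = 6*a/5 (z(L, a) = 6*(a/5) = 6*a/5)
(b + z(-4, X))² = (0 + (6/5)*(-3/2))² = (0 - 9/5)² = (-9/5)² = 81/25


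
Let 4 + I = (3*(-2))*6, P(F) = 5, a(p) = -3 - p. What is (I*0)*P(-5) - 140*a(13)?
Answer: 2240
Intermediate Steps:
I = -40 (I = -4 + (3*(-2))*6 = -4 - 6*6 = -4 - 36 = -40)
(I*0)*P(-5) - 140*a(13) = -40*0*5 - 140*(-3 - 1*13) = 0*5 - 140*(-3 - 13) = 0 - 140*(-16) = 0 + 2240 = 2240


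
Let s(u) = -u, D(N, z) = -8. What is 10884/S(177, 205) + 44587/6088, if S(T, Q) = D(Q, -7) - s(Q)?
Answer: 75045431/1199336 ≈ 62.573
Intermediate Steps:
S(T, Q) = -8 + Q (S(T, Q) = -8 - (-1)*Q = -8 + Q)
10884/S(177, 205) + 44587/6088 = 10884/(-8 + 205) + 44587/6088 = 10884/197 + 44587*(1/6088) = 10884*(1/197) + 44587/6088 = 10884/197 + 44587/6088 = 75045431/1199336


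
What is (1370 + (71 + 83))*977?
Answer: 1488948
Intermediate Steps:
(1370 + (71 + 83))*977 = (1370 + 154)*977 = 1524*977 = 1488948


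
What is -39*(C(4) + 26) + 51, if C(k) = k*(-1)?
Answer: -807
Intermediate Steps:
C(k) = -k
-39*(C(4) + 26) + 51 = -39*(-1*4 + 26) + 51 = -39*(-4 + 26) + 51 = -39*22 + 51 = -858 + 51 = -807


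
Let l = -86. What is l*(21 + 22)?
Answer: -3698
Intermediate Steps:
l*(21 + 22) = -86*(21 + 22) = -86*43 = -3698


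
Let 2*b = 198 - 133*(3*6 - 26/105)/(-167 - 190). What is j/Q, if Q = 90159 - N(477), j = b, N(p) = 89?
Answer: 547853/482324850 ≈ 0.0011359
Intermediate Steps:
b = 547853/5355 (b = (198 - 133*(3*6 - 26/105)/(-167 - 190))/2 = (198 - 133*(18 - 26*1/105)/(-357))/2 = (198 - 133*(18 - 26/105)*(-1)/357)/2 = (198 - 35416*(-1)/(15*357))/2 = (198 - 133*(-1864/37485))/2 = (198 + 35416/5355)/2 = (½)*(1095706/5355) = 547853/5355 ≈ 102.31)
j = 547853/5355 ≈ 102.31
Q = 90070 (Q = 90159 - 1*89 = 90159 - 89 = 90070)
j/Q = (547853/5355)/90070 = (547853/5355)*(1/90070) = 547853/482324850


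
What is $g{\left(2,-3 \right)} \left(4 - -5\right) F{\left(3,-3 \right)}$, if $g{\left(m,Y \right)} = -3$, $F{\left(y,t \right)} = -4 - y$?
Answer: $189$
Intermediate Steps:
$g{\left(2,-3 \right)} \left(4 - -5\right) F{\left(3,-3 \right)} = - 3 \left(4 - -5\right) \left(-4 - 3\right) = - 3 \left(4 + 5\right) \left(-4 - 3\right) = \left(-3\right) 9 \left(-7\right) = \left(-27\right) \left(-7\right) = 189$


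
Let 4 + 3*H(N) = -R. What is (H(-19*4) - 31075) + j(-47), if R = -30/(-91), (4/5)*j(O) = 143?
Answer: -33740281/1092 ≈ -30898.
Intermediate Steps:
j(O) = 715/4 (j(O) = (5/4)*143 = 715/4)
R = 30/91 (R = -30*(-1/91) = 30/91 ≈ 0.32967)
H(N) = -394/273 (H(N) = -4/3 + (-1*30/91)/3 = -4/3 + (⅓)*(-30/91) = -4/3 - 10/91 = -394/273)
(H(-19*4) - 31075) + j(-47) = (-394/273 - 31075) + 715/4 = -8483869/273 + 715/4 = -33740281/1092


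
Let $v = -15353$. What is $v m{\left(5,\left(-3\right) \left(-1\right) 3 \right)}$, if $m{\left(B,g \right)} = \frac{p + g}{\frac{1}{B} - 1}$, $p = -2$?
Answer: $\frac{537355}{4} \approx 1.3434 \cdot 10^{5}$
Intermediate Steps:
$m{\left(B,g \right)} = \frac{-2 + g}{-1 + \frac{1}{B}}$ ($m{\left(B,g \right)} = \frac{-2 + g}{\frac{1}{B} - 1} = \frac{-2 + g}{-1 + \frac{1}{B}}$)
$v m{\left(5,\left(-3\right) \left(-1\right) 3 \right)} = - 15353 \frac{5 \left(2 - \left(-3\right) \left(-1\right) 3\right)}{-1 + 5} = - 15353 \frac{5 \left(2 - 3 \cdot 3\right)}{4} = - 15353 \cdot 5 \cdot \frac{1}{4} \left(2 - 9\right) = - 15353 \cdot 5 \cdot \frac{1}{4} \left(-7\right) = \left(-15353\right) \left(- \frac{35}{4}\right) = \frac{537355}{4}$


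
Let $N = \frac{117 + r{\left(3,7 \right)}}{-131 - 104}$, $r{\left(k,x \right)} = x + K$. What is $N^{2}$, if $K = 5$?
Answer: $\frac{16641}{55225} \approx 0.30133$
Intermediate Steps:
$r{\left(k,x \right)} = 5 + x$ ($r{\left(k,x \right)} = x + 5 = 5 + x$)
$N = - \frac{129}{235}$ ($N = \frac{117 + \left(5 + 7\right)}{-131 - 104} = \frac{117 + 12}{-235} = 129 \left(- \frac{1}{235}\right) = - \frac{129}{235} \approx -0.54894$)
$N^{2} = \left(- \frac{129}{235}\right)^{2} = \frac{16641}{55225}$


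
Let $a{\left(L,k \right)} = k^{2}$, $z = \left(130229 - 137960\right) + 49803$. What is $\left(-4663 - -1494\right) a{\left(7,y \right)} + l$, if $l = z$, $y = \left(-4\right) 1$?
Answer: $-8632$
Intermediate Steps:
$z = 42072$ ($z = -7731 + 49803 = 42072$)
$y = -4$
$l = 42072$
$\left(-4663 - -1494\right) a{\left(7,y \right)} + l = \left(-4663 - -1494\right) \left(-4\right)^{2} + 42072 = \left(-4663 + 1494\right) 16 + 42072 = \left(-3169\right) 16 + 42072 = -50704 + 42072 = -8632$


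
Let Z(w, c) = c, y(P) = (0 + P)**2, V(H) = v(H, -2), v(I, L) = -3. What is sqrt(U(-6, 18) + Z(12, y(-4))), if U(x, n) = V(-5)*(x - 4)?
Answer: sqrt(46) ≈ 6.7823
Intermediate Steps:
V(H) = -3
y(P) = P**2
U(x, n) = 12 - 3*x (U(x, n) = -3*(x - 4) = -3*(-4 + x) = 12 - 3*x)
sqrt(U(-6, 18) + Z(12, y(-4))) = sqrt((12 - 3*(-6)) + (-4)**2) = sqrt((12 + 18) + 16) = sqrt(30 + 16) = sqrt(46)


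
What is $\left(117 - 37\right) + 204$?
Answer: $284$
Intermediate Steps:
$\left(117 - 37\right) + 204 = 80 + 204 = 284$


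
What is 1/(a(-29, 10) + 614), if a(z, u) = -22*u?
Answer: 1/394 ≈ 0.0025381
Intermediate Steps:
1/(a(-29, 10) + 614) = 1/(-22*10 + 614) = 1/(-220 + 614) = 1/394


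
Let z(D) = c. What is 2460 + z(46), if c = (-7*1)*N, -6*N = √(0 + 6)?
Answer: 2460 + 7*√6/6 ≈ 2462.9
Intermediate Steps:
N = -√6/6 (N = -√(0 + 6)/6 = -√6/6 ≈ -0.40825)
c = 7*√6/6 (c = (-7*1)*(-√6/6) = -(-7)*√6/6 = 7*√6/6 ≈ 2.8577)
z(D) = 7*√6/6
2460 + z(46) = 2460 + 7*√6/6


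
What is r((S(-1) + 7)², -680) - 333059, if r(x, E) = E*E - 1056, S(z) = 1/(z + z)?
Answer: 128285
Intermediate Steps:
S(z) = 1/(2*z)
r(x, E) = -1056 + E² (r(x, E) = E² - 1056 = -1056 + E²)
r((S(-1) + 7)², -680) - 333059 = (-1056 + (-680)²) - 333059 = (-1056 + 462400) - 333059 = 461344 - 333059 = 128285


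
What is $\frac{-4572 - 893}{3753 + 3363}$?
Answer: $- \frac{5465}{7116} \approx -0.76799$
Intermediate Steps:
$\frac{-4572 - 893}{3753 + 3363} = - \frac{5465}{7116}$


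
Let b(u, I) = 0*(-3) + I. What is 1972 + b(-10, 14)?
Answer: 1986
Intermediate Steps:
b(u, I) = I (b(u, I) = 0 + I = I)
1972 + b(-10, 14) = 1972 + 14 = 1986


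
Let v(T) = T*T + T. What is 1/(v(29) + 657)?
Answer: 1/1527 ≈ 0.00065488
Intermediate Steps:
v(T) = T + T**2 (v(T) = T**2 + T = T + T**2)
1/(v(29) + 657) = 1/(29*(1 + 29) + 657) = 1/(29*30 + 657) = 1/(870 + 657) = 1/1527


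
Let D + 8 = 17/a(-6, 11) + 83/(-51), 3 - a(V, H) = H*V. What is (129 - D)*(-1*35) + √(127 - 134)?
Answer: -1893745/391 + I*√7 ≈ -4843.3 + 2.6458*I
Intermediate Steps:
a(V, H) = 3 - H*V
D = -3668/391 (D = -8 + (17/(3 - 1*11*(-6)) + 83/(-51)) = -8 + (17/(3 + 66) + 83*(-1/51)) = -8 + (17/69 - 83/51) = -8 - 540/391 = -3668/391 ≈ -9.3811)
(129 - D)*(-1*35) + √(127 - 134) = (129 - 1*(-3668/391))*(-1*35) + √(127 - 134) = (129 + 3668/391)*(-35) + √(-7) = (54107/391)*(-35) + I*√7 = -1893745/391 + I*√7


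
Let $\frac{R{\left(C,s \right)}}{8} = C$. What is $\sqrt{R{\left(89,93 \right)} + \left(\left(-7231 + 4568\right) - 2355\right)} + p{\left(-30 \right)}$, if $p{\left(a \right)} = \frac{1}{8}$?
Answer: $\frac{1}{8} + i \sqrt{4306} \approx 0.125 + 65.62 i$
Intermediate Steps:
$R{\left(C,s \right)} = 8 C$
$p{\left(a \right)} = \frac{1}{8}$
$\sqrt{R{\left(89,93 \right)} + \left(\left(-7231 + 4568\right) - 2355\right)} + p{\left(-30 \right)} = \sqrt{8 \cdot 89 + \left(\left(-7231 + 4568\right) - 2355\right)} + \frac{1}{8} = \sqrt{712 - 5018} + \frac{1}{8} = \sqrt{-4306} + \frac{1}{8} = i \sqrt{4306} + \frac{1}{8} = \frac{1}{8} + i \sqrt{4306}$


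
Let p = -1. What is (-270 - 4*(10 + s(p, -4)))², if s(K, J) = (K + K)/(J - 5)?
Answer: 7828804/81 ≈ 96652.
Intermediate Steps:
s(K, J) = 2*K/(-5 + J) (s(K, J) = (2*K)/(-5 + J) = 2*K/(-5 + J))
(-270 - 4*(10 + s(p, -4)))² = (-270 - 4*(10 + 2*(-1)/(-5 - 4)))² = (-270 - 4*(10 + 2*(-1)/(-9)))² = (-270 - 4*(10 + 2*(-1)*(-⅑)))² = (-270 - 4*(10 + 2/9))² = (-270 - 4*92/9)² = (-270 - 368/9)² = (-2798/9)² = 7828804/81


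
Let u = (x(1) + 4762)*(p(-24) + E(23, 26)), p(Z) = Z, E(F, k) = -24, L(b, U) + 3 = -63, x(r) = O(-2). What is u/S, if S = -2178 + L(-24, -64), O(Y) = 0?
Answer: 19048/187 ≈ 101.86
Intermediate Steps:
x(r) = 0
L(b, U) = -66 (L(b, U) = -3 - 63 = -66)
u = -228576 (u = (0 + 4762)*(-24 - 24) = 4762*(-48) = -228576)
S = -2244 (S = -2178 - 66 = -2244)
u/S = -228576/(-2244) = -228576*(-1/2244) = 19048/187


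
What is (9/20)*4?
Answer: 9/5 ≈ 1.8000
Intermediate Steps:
(9/20)*4 = 9/5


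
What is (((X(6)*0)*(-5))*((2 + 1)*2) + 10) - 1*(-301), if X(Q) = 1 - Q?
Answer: 311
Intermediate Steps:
(((X(6)*0)*(-5))*((2 + 1)*2) + 10) - 1*(-301) = ((((1 - 1*6)*0)*(-5))*((2 + 1)*2) + 10) - 1*(-301) = ((((1 - 6)*0)*(-5))*(3*2) + 10) + 301 = ((-5*0*(-5))*6 + 10) + 301 = ((0*(-5))*6 + 10) + 301 = (0*6 + 10) + 301 = (0 + 10) + 301 = 10 + 301 = 311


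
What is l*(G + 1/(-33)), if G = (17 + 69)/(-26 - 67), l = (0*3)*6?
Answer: 0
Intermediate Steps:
l = 0 (l = 0*6 = 0)
G = -86/93 (G = 86/(-93) = 86*(-1/93) = -86/93 ≈ -0.92473)
l*(G + 1/(-33)) = 0*(-86/93 + 1/(-33)) = 0*(-86/93 - 1/33) = 0*(-977/1023) = 0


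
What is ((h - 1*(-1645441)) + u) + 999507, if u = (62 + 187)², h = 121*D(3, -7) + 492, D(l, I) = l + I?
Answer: 2706957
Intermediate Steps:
D(l, I) = I + l
h = 8 (h = 121*(-7 + 3) + 492 = 121*(-4) + 492 = -484 + 492 = 8)
u = 62001 (u = 249² = 62001)
((h - 1*(-1645441)) + u) + 999507 = ((8 - 1*(-1645441)) + 62001) + 999507 = ((8 + 1645441) + 62001) + 999507 = (1645449 + 62001) + 999507 = 1707450 + 999507 = 2706957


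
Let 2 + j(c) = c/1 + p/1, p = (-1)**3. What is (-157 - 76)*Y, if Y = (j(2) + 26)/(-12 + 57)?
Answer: -1165/9 ≈ -129.44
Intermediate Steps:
p = -1
j(c) = -3 + c (j(c) = -2 + (c/1 - 1/1) = -2 + (c*1 - 1*1) = -2 + (c - 1) = -2 + (-1 + c) = -3 + c)
Y = 5/9 (Y = ((-3 + 2) + 26)/(-12 + 57) = (-1 + 26)/45 = 25*(1/45) = 5/9 ≈ 0.55556)
(-157 - 76)*Y = (-157 - 76)*(5/9) = -233*5/9 = -1165/9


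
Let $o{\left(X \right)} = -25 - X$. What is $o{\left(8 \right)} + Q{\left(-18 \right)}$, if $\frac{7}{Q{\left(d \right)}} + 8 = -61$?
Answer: $- \frac{2284}{69} \approx -33.101$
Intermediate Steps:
$Q{\left(d \right)} = - \frac{7}{69}$ ($Q{\left(d \right)} = \frac{7}{-8 - 61} = \frac{7}{-69} = 7 \left(- \frac{1}{69}\right) = - \frac{7}{69}$)
$o{\left(8 \right)} + Q{\left(-18 \right)} = \left(-25 - 8\right) - \frac{7}{69} = -33 - \frac{7}{69} = - \frac{2284}{69}$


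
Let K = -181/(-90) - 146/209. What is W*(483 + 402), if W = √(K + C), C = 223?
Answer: 59*√8818376710/418 ≈ 13255.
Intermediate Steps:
K = 24689/18810 (K = -181*(-1/90) - 146*1/209 = 181/90 - 146/209 = 24689/18810 ≈ 1.3125)
W = √8818376710/6270 (W = √(24689/18810 + 223) = √(4219319/18810) = √8818376710/6270 ≈ 14.977)
W*(483 + 402) = (√8818376710/6270)*(483 + 402) = (√8818376710/6270)*885 = 59*√8818376710/418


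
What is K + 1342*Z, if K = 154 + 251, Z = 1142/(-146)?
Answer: -736717/73 ≈ -10092.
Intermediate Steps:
Z = -571/73 (Z = 1142*(-1/146) = -571/73 ≈ -7.8219)
K = 405
K + 1342*Z = 405 + 1342*(-571/73) = 405 - 766282/73 = -736717/73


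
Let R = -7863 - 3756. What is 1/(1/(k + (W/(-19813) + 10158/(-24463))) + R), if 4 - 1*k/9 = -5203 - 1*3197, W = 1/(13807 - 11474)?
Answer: -85526532057348527/993732774843561452686 ≈ -8.6066e-5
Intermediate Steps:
W = 1/2333 ≈ 0.00042863
k = 75636 (k = 36 - 9*(-5203 - 1*3197) = 36 - 9*(-5203 - 3197) = 36 - 9*(-8400) = 36 + 75600 = 75636)
R = -11619
1/(1/(k + (W/(-19813) + 10158/(-24463))) + R) = 1/(1/(75636 + ((1/2333)/(-19813) + 10158/(-24463))) - 11619) = 1/(1/(75636 + ((1/2333)*(-1/19813) + 10158*(-1/24463))) - 11619) = 1/(1/(75636 + (-1/46223729 - 10158/24463)) - 11619) = 1/(1/(75636 - 469540663645/1130771082527) - 11619) = 1/(1/(85526532057348527/1130771082527) - 11619) = 1/(1130771082527/85526532057348527 - 11619) = 1/(-993732774843561452686/85526532057348527) = -85526532057348527/993732774843561452686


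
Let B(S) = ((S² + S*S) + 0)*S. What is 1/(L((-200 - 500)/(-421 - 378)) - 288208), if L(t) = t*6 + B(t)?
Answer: -510082399/147006460766792 ≈ -3.4698e-6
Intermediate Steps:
B(S) = 2*S³ (B(S) = ((S² + S²) + 0)*S = (2*S² + 0)*S = (2*S²)*S = 2*S³)
L(t) = 2*t³ + 6*t (L(t) = t*6 + 2*t³ = 6*t + 2*t³ = 2*t³ + 6*t)
1/(L((-200 - 500)/(-421 - 378)) - 288208) = 1/(2*((-200 - 500)/(-421 - 378))*(3 + ((-200 - 500)/(-421 - 378))²) - 288208) = 1/(2*(-700/(-799))*(3 + (-700/(-799))²) - 288208) = 1/(2*(-700*(-1/799))*(3 + (-700*(-1/799))²) - 288208) = 1/(2*(700/799)*(3 + (700/799)²) - 288208) = 1/(2*(700/799)*(3 + 490000/638401) - 288208) = 1/(2*(700/799)*(2405203/638401) - 288208) = 1/(3367284200/510082399 - 288208) = 1/(-147006460766792/510082399) = -510082399/147006460766792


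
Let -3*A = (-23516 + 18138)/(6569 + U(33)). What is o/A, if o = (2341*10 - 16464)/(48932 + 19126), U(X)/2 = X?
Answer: 23043355/61002654 ≈ 0.37774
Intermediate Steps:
U(X) = 2*X
A = 5378/19905 (A = -(-23516 + 18138)/(3*(6569 + 2*33)) = -(-5378)/(3*(6569 + 66)) = -(-5378)/(3*6635) = -⅓*(-5378/6635) = 5378/19905 ≈ 0.27018)
o = 3473/34029 (o = (23410 - 16464)/68058 = 6946*(1/68058) = 3473/34029 ≈ 0.10206)
o/A = 3473/(34029*(5378/19905)) = (3473/34029)*(19905/5378) = 23043355/61002654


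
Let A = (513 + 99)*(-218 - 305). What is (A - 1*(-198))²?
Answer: 102321934884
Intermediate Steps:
A = -320076 (A = 612*(-523) = -320076)
(A - 1*(-198))² = (-320076 - 1*(-198))² = (-320076 + 198)² = (-319878)² = 102321934884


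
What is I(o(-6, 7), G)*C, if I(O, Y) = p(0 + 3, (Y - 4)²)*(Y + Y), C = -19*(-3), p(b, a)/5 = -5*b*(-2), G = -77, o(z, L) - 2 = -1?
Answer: -1316700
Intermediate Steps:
o(z, L) = 1 (o(z, L) = 2 - 1 = 1)
p(b, a) = 50*b (p(b, a) = 5*(-5*b*(-2)) = 5*(10*b) = 50*b)
C = 57
I(O, Y) = 300*Y (I(O, Y) = (50*(0 + 3))*(Y + Y) = (50*3)*(2*Y) = 150*(2*Y) = 300*Y)
I(o(-6, 7), G)*C = (300*(-77))*57 = -23100*57 = -1316700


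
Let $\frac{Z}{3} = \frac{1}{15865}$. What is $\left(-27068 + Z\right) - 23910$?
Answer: $- \frac{808765967}{15865} \approx -50978.0$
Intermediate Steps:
$Z = \frac{3}{15865} \approx 0.0001891$
$\left(-27068 + Z\right) - 23910 = \left(-27068 + \frac{3}{15865}\right) - 23910 = - \frac{429433817}{15865} - 23910 = - \frac{808765967}{15865}$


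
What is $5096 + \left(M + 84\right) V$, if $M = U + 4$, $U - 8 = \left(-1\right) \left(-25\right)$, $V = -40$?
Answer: $256$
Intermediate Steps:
$U = 33$ ($U = 8 - -25 = 8 + 25 = 33$)
$M = 37$ ($M = 33 + 4 = 37$)
$5096 + \left(M + 84\right) V = 5096 + \left(37 + 84\right) \left(-40\right) = 5096 + 121 \left(-40\right) = 5096 - 4840 = 256$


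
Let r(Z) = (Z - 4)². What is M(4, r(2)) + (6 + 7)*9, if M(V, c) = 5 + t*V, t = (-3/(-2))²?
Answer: 131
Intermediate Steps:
r(Z) = (-4 + Z)²
t = 9/4 (t = (-3*(-½))² = (3/2)² = 9/4 ≈ 2.2500)
M(V, c) = 5 + 9*V/4
M(4, r(2)) + (6 + 7)*9 = (5 + (9/4)*4) + (6 + 7)*9 = (5 + 9) + 13*9 = 14 + 117 = 131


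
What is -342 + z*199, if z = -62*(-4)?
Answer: 49010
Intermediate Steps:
z = 248
-342 + z*199 = -342 + 248*199 = -342 + 49352 = 49010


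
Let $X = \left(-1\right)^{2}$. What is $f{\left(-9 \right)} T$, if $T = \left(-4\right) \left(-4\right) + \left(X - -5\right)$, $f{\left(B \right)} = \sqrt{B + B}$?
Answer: $66 i \sqrt{2} \approx 93.338 i$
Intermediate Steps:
$X = 1$
$f{\left(B \right)} = \sqrt{2} \sqrt{B}$ ($f{\left(B \right)} = \sqrt{2 B} = \sqrt{2} \sqrt{B}$)
$T = 22$ ($T = \left(-4\right) \left(-4\right) + \left(1 - -5\right) = 16 + \left(1 + 5\right) = 16 + 6 = 22$)
$f{\left(-9 \right)} T = \sqrt{2} \sqrt{-9} \cdot 22 = \sqrt{2} \cdot 3 i 22 = 3 i \sqrt{2} \cdot 22 = 66 i \sqrt{2}$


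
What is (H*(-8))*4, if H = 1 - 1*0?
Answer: -32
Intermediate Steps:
H = 1 (H = 1 + 0 = 1)
(H*(-8))*4 = (1*(-8))*4 = -8*4 = -32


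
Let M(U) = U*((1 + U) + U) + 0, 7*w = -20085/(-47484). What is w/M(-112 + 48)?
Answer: 6695/900549888 ≈ 7.4343e-6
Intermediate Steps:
w = 6695/110796 (w = (-20085/(-47484))/7 = (-20085*(-1/47484))/7 = (⅐)*(6695/15828) = 6695/110796 ≈ 0.060426)
M(U) = U*(1 + 2*U) (M(U) = U*(1 + 2*U) + 0 = U*(1 + 2*U))
w/M(-112 + 48) = 6695/(110796*(((-112 + 48)*(1 + 2*(-112 + 48))))) = 6695/(110796*((-64*(1 + 2*(-64))))) = 6695/(110796*((-64*(1 - 128)))) = 6695/(110796*((-64*(-127)))) = (6695/110796)/8128 = (6695/110796)*(1/8128) = 6695/900549888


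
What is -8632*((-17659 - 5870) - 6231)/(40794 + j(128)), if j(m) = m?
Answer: 128444160/20461 ≈ 6277.5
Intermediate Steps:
-8632*((-17659 - 5870) - 6231)/(40794 + j(128)) = -8632*((-17659 - 5870) - 6231)/(40794 + 128) = -8632/(40922/(-23529 - 6231)) = -8632/(40922/(-29760)) = -8632/(40922*(-1/29760)) = -8632/(-20461/14880) = -8632*(-14880/20461) = 128444160/20461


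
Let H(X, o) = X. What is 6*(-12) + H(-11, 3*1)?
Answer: -83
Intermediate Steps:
6*(-12) + H(-11, 3*1) = 6*(-12) - 11 = -72 - 11 = -83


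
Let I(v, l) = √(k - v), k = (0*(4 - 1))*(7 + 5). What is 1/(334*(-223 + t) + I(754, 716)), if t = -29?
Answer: -42084/3542126489 - I*√754/7084252978 ≈ -1.1881e-5 - 3.8761e-9*I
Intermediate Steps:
k = 0 (k = (0*3)*12 = 0*12 = 0)
I(v, l) = √(-v) (I(v, l) = √(0 - v) = √(-v))
1/(334*(-223 + t) + I(754, 716)) = 1/(334*(-223 - 29) + √(-1*754)) = 1/(334*(-252) + √(-754)) = 1/(-84168 + I*√754)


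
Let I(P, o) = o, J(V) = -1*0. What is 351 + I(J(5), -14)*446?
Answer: -5893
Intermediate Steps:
J(V) = 0
351 + I(J(5), -14)*446 = 351 - 14*446 = 351 - 6244 = -5893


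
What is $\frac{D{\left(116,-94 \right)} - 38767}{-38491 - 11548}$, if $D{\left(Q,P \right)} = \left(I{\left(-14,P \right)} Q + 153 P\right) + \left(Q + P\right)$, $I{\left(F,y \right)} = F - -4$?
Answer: $\frac{54287}{50039} \approx 1.0849$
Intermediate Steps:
$I{\left(F,y \right)} = 4 + F$ ($I{\left(F,y \right)} = F + 4 = 4 + F$)
$D{\left(Q,P \right)} = - 9 Q + 154 P$ ($D{\left(Q,P \right)} = \left(\left(4 - 14\right) Q + 153 P\right) + \left(Q + P\right) = \left(- 10 Q + 153 P\right) + \left(P + Q\right) = - 9 Q + 154 P$)
$\frac{D{\left(116,-94 \right)} - 38767}{-38491 - 11548} = \frac{\left(\left(-9\right) 116 + 154 \left(-94\right)\right) - 38767}{-38491 - 11548} = \frac{\left(-1044 - 14476\right) - 38767}{-38491 - 11548} = \frac{-15520 - 38767}{-38491 - 11548} = - \frac{54287}{-50039} = \left(-54287\right) \left(- \frac{1}{50039}\right) = \frac{54287}{50039}$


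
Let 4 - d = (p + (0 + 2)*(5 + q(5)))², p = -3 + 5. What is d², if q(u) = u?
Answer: 230400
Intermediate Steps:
p = 2
d = -480 (d = 4 - (2 + (0 + 2)*(5 + 5))² = 4 - (2 + 2*10)² = 4 - (2 + 20)² = 4 - 1*22² = 4 - 1*484 = 4 - 484 = -480)
d² = (-480)² = 230400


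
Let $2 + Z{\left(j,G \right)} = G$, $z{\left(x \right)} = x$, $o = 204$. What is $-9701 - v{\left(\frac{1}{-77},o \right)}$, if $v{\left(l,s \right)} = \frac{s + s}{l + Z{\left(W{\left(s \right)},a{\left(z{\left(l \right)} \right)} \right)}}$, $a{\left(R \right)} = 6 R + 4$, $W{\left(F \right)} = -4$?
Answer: $- \frac{69403}{7} \approx -9914.7$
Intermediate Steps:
$a{\left(R \right)} = 4 + 6 R$
$Z{\left(j,G \right)} = -2 + G$
$v{\left(l,s \right)} = \frac{2 s}{2 + 7 l}$ ($v{\left(l,s \right)} = \frac{s + s}{l + \left(-2 + \left(4 + 6 l\right)\right)} = \frac{2 s}{l + \left(2 + 6 l\right)} = \frac{2 s}{2 + 7 l}$)
$-9701 - v{\left(\frac{1}{-77},o \right)} = -9701 - 2 \cdot 204 \frac{1}{2 + \frac{7}{-77}} = -9701 - 2 \cdot 204 \frac{1}{2 + 7 \left(- \frac{1}{77}\right)} = -9701 - 2 \cdot 204 \frac{1}{2 - \frac{1}{11}} = -9701 - 2 \cdot 204 \frac{1}{\frac{21}{11}} = -9701 - 2 \cdot 204 \cdot \frac{11}{21} = -9701 - \frac{1496}{7} = - \frac{69403}{7}$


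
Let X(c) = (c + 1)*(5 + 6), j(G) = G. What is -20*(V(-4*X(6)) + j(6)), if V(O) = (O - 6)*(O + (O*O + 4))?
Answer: 593836680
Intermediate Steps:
X(c) = 11 + 11*c (X(c) = (1 + c)*11 = 11 + 11*c)
V(O) = (-6 + O)*(4 + O + O**2) (V(O) = (-6 + O)*(O + (O**2 + 4)) = (-6 + O)*(O + (4 + O**2)) = (-6 + O)*(4 + O + O**2))
-20*(V(-4*X(6)) + j(6)) = -20*((-24 + (-4*(11 + 11*6))**3 - 5*16*(11 + 11*6)**2 - (-8)*(11 + 11*6)) + 6) = -20*((-24 + (-4*(11 + 66))**3 - 5*16*(11 + 66)**2 - (-8)*(11 + 66)) + 6) = -20*((-24 + (-4*77)**3 - 5*(-4*77)**2 - (-8)*77) + 6) = -20*((-24 + (-308)**3 - 5*(-308)**2 - 2*(-308)) + 6) = -20*((-24 - 29218112 - 5*94864 + 616) + 6) = -20*((-24 - 29218112 - 474320 + 616) + 6) = -20*(-29691840 + 6) = -20*(-29691834) = 593836680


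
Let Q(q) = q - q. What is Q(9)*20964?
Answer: 0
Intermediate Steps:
Q(q) = 0
Q(9)*20964 = 0*20964 = 0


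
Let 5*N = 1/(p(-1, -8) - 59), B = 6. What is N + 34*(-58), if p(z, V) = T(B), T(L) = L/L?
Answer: -571881/290 ≈ -1972.0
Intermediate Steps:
T(L) = 1
p(z, V) = 1
N = -1/290 (N = 1/(5*(1 - 59)) = (⅕)/(-58) = (⅕)*(-1/58) = -1/290 ≈ -0.0034483)
N + 34*(-58) = -1/290 + 34*(-58) = -1/290 - 1972 = -571881/290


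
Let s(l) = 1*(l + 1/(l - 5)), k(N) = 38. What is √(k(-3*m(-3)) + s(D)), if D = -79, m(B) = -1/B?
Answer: I*√72345/42 ≈ 6.4041*I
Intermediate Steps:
s(l) = l + 1/(-5 + l) (s(l) = 1*(l + 1/(-5 + l)) = l + 1/(-5 + l))
√(k(-3*m(-3)) + s(D)) = √(38 + (1 + (-79)² - 5*(-79))/(-5 - 79)) = √(38 + (1 + 6241 + 395)/(-84)) = √(38 - 1/84*6637) = √(38 - 6637/84) = √(-3445/84) = I*√72345/42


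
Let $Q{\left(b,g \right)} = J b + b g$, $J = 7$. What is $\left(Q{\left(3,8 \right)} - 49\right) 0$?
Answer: $0$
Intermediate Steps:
$Q{\left(b,g \right)} = 7 b + b g$
$\left(Q{\left(3,8 \right)} - 49\right) 0 = \left(3 \left(7 + 8\right) - 49\right) 0 = \left(3 \cdot 15 - 49\right) 0 = \left(45 - 49\right) 0 = \left(-4\right) 0 = 0$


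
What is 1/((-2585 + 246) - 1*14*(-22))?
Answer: -1/2031 ≈ -0.00049237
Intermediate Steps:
1/((-2585 + 246) - 1*14*(-22)) = 1/(-2339 - 14*(-22)) = 1/(-2339 + 308) = 1/(-2031) = -1/2031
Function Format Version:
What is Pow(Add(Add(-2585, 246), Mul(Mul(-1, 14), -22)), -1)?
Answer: Rational(-1, 2031) ≈ -0.00049237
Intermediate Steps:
Pow(Add(Add(-2585, 246), Mul(Mul(-1, 14), -22)), -1) = Pow(Add(-2339, Mul(-14, -22)), -1) = Pow(Add(-2339, 308), -1) = Pow(-2031, -1) = Rational(-1, 2031)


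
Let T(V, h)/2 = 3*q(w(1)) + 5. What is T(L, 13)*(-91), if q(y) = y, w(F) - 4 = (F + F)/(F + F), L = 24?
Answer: -3640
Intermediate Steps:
w(F) = 5 (w(F) = 4 + (F + F)/(F + F) = 4 + (2*F)/((2*F)) = 4 + (2*F)*(1/(2*F)) = 4 + 1 = 5)
T(V, h) = 40 (T(V, h) = 2*(3*5 + 5) = 2*(15 + 5) = 2*20 = 40)
T(L, 13)*(-91) = 40*(-91) = -3640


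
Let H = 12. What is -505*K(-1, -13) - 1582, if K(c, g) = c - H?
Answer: 4983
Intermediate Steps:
K(c, g) = -12 + c (K(c, g) = c - 1*12 = c - 12 = -12 + c)
-505*K(-1, -13) - 1582 = -505*(-12 - 1) - 1582 = -505*(-13) - 1582 = 6565 - 1582 = 4983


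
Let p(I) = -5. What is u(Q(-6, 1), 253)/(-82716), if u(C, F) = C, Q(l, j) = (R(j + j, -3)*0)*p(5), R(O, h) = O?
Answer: 0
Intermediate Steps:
Q(l, j) = 0 (Q(l, j) = ((j + j)*0)*(-5) = ((2*j)*0)*(-5) = 0*(-5) = 0)
u(Q(-6, 1), 253)/(-82716) = 0/(-82716) = 0*(-1/82716) = 0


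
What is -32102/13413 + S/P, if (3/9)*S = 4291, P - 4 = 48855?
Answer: -1395806069/655345767 ≈ -2.1299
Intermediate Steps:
P = 48859 (P = 4 + 48855 = 48859)
S = 12873 (S = 3*4291 = 12873)
-32102/13413 + S/P = -32102/13413 + 12873/48859 = -1395806069/655345767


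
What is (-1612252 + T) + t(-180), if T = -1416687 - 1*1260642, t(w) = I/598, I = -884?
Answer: -98660397/23 ≈ -4.2896e+6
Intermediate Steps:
t(w) = -34/23 (t(w) = -884/598 = -884*1/598 = -34/23)
T = -2677329 (T = -1416687 - 1260642 = -2677329)
(-1612252 + T) + t(-180) = (-1612252 - 2677329) - 34/23 = -4289581 - 34/23 = -98660397/23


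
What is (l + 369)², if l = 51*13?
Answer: 1065024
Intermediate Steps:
l = 663
(l + 369)² = (663 + 369)² = 1032² = 1065024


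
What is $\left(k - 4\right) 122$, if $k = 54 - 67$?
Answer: $-2074$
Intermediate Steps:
$k = -13$ ($k = 54 - 67 = -13$)
$\left(k - 4\right) 122 = \left(-13 - 4\right) 122 = \left(-17\right) 122 = -2074$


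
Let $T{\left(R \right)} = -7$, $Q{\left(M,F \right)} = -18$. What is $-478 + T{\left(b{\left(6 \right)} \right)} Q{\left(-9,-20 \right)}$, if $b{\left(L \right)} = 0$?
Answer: $-352$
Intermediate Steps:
$-478 + T{\left(b{\left(6 \right)} \right)} Q{\left(-9,-20 \right)} = -478 - -126 = -478 + 126 = -352$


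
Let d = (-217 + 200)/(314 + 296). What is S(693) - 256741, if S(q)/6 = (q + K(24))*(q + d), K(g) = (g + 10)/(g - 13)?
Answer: 8848774268/3355 ≈ 2.6375e+6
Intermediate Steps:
K(g) = (10 + g)/(-13 + g)
d = -17/610 ≈ -0.027869
S(q) = 6*(-17/610 + q)*(34/11 + q) (S(q) = 6*((q + (10 + 24)/(-13 + 24))*(q - 17/610)) = 6*((q + 34/11)*(-17/610 + q)) = 6*((34/11 + q)*(-17/610 + q)) = 6*((-17/610 + q)*(34/11 + q)) = 6*(-17/610 + q)*(34/11 + q))
S(693) - 256741 = (-1734/3355 + 6*693² + (61659/3355)*693) - 256741 = (-1734/3355 + 6*480249 + 3884517/305) - 256741 = (-1734/3355 + 2881494 + 3884517/305) - 256741 = 9710140323/3355 - 256741 = 8848774268/3355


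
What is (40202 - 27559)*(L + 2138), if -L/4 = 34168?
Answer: -1700913362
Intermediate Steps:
L = -136672 (L = -4*34168 = -136672)
(40202 - 27559)*(L + 2138) = (40202 - 27559)*(-136672 + 2138) = 12643*(-134534) = -1700913362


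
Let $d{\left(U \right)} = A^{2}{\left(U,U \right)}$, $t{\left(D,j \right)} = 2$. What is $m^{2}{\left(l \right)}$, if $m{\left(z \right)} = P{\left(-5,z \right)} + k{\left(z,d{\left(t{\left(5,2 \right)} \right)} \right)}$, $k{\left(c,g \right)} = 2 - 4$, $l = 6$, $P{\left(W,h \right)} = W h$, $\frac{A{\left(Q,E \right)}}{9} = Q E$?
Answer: $1024$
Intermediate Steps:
$A{\left(Q,E \right)} = 9 E Q$ ($A{\left(Q,E \right)} = 9 Q E = 9 E Q$)
$d{\left(U \right)} = 81 U^{4}$ ($d{\left(U \right)} = \left(9 U U\right)^{2} = \left(9 U^{2}\right)^{2} = 81 U^{4}$)
$k{\left(c,g \right)} = -2$ ($k{\left(c,g \right)} = 2 - 4 = -2$)
$m{\left(z \right)} = -2 - 5 z$ ($m{\left(z \right)} = - 5 z - 2 = -2 - 5 z$)
$m^{2}{\left(l \right)} = \left(-2 - 30\right)^{2} = \left(-32\right)^{2} = 1024$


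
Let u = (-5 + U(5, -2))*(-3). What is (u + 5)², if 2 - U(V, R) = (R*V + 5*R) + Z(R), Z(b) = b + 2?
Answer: 2116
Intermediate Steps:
Z(b) = 2 + b
U(V, R) = -6*R - R*V (U(V, R) = 2 - ((R*V + 5*R) + (2 + R)) = 2 - ((5*R + R*V) + (2 + R)) = 2 - (2 + 6*R + R*V) = 2 + (-2 - 6*R - R*V) = -6*R - R*V)
u = -51 (u = (-5 - 2*(-6 - 1*5))*(-3) = (-5 - 2*(-6 - 5))*(-3) = (-5 - 2*(-11))*(-3) = (-5 + 22)*(-3) = 17*(-3) = -51)
(u + 5)² = (-51 + 5)² = (-46)² = 2116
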